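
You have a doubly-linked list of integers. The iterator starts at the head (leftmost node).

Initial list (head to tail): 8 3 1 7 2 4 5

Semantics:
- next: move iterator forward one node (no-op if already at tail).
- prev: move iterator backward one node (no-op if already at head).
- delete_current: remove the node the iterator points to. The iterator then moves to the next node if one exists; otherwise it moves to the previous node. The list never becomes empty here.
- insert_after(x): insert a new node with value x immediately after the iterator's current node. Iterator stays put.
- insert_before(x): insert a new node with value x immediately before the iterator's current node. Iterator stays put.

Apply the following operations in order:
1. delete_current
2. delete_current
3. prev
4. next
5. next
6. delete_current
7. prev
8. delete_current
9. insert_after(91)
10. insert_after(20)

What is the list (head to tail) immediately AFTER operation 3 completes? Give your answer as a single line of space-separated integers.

Answer: 1 7 2 4 5

Derivation:
After 1 (delete_current): list=[3, 1, 7, 2, 4, 5] cursor@3
After 2 (delete_current): list=[1, 7, 2, 4, 5] cursor@1
After 3 (prev): list=[1, 7, 2, 4, 5] cursor@1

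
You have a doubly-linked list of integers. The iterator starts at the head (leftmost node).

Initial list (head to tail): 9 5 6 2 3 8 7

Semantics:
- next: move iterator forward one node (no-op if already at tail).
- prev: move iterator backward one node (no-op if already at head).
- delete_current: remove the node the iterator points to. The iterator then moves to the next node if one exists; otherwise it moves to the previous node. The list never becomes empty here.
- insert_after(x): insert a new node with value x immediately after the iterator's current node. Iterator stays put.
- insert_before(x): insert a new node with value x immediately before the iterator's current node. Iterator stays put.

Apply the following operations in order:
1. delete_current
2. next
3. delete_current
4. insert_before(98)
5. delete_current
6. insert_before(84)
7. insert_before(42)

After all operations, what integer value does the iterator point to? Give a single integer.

Answer: 3

Derivation:
After 1 (delete_current): list=[5, 6, 2, 3, 8, 7] cursor@5
After 2 (next): list=[5, 6, 2, 3, 8, 7] cursor@6
After 3 (delete_current): list=[5, 2, 3, 8, 7] cursor@2
After 4 (insert_before(98)): list=[5, 98, 2, 3, 8, 7] cursor@2
After 5 (delete_current): list=[5, 98, 3, 8, 7] cursor@3
After 6 (insert_before(84)): list=[5, 98, 84, 3, 8, 7] cursor@3
After 7 (insert_before(42)): list=[5, 98, 84, 42, 3, 8, 7] cursor@3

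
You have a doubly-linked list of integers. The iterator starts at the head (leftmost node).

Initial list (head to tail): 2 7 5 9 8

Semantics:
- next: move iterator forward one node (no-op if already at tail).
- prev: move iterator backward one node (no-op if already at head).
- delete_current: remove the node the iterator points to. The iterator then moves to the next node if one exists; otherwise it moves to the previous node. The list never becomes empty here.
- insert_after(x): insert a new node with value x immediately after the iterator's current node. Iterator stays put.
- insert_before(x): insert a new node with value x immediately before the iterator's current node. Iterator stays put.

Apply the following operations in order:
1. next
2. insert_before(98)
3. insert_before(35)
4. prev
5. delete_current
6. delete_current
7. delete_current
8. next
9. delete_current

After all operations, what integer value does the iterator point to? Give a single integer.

Answer: 9

Derivation:
After 1 (next): list=[2, 7, 5, 9, 8] cursor@7
After 2 (insert_before(98)): list=[2, 98, 7, 5, 9, 8] cursor@7
After 3 (insert_before(35)): list=[2, 98, 35, 7, 5, 9, 8] cursor@7
After 4 (prev): list=[2, 98, 35, 7, 5, 9, 8] cursor@35
After 5 (delete_current): list=[2, 98, 7, 5, 9, 8] cursor@7
After 6 (delete_current): list=[2, 98, 5, 9, 8] cursor@5
After 7 (delete_current): list=[2, 98, 9, 8] cursor@9
After 8 (next): list=[2, 98, 9, 8] cursor@8
After 9 (delete_current): list=[2, 98, 9] cursor@9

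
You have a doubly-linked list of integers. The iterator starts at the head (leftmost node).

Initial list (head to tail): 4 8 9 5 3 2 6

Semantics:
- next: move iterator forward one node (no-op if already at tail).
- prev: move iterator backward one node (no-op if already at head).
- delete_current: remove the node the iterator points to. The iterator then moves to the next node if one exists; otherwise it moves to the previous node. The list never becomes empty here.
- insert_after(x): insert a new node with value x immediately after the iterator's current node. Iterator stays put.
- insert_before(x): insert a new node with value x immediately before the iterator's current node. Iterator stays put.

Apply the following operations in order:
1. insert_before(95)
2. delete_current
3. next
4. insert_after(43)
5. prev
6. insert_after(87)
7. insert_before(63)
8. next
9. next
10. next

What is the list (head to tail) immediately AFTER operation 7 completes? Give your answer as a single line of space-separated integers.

Answer: 95 63 8 87 9 43 5 3 2 6

Derivation:
After 1 (insert_before(95)): list=[95, 4, 8, 9, 5, 3, 2, 6] cursor@4
After 2 (delete_current): list=[95, 8, 9, 5, 3, 2, 6] cursor@8
After 3 (next): list=[95, 8, 9, 5, 3, 2, 6] cursor@9
After 4 (insert_after(43)): list=[95, 8, 9, 43, 5, 3, 2, 6] cursor@9
After 5 (prev): list=[95, 8, 9, 43, 5, 3, 2, 6] cursor@8
After 6 (insert_after(87)): list=[95, 8, 87, 9, 43, 5, 3, 2, 6] cursor@8
After 7 (insert_before(63)): list=[95, 63, 8, 87, 9, 43, 5, 3, 2, 6] cursor@8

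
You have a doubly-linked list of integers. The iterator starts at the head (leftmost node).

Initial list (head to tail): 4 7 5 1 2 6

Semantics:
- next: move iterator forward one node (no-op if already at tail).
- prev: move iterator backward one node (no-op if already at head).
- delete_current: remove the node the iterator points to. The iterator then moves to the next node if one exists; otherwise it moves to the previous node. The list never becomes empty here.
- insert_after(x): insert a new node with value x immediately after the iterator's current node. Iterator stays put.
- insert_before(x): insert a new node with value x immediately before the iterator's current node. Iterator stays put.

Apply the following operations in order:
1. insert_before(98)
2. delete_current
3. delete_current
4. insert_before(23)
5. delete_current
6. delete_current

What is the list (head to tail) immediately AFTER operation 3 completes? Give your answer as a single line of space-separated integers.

Answer: 98 5 1 2 6

Derivation:
After 1 (insert_before(98)): list=[98, 4, 7, 5, 1, 2, 6] cursor@4
After 2 (delete_current): list=[98, 7, 5, 1, 2, 6] cursor@7
After 3 (delete_current): list=[98, 5, 1, 2, 6] cursor@5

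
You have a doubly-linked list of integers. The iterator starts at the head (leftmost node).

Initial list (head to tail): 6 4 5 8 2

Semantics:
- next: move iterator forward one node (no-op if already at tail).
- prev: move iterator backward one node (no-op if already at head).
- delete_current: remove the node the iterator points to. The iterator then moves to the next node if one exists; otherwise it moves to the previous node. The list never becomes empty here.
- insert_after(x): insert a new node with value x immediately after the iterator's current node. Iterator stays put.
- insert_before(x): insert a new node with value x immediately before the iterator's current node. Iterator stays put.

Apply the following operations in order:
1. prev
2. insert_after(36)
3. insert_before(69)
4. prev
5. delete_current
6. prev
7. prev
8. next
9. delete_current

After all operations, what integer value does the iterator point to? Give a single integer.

Answer: 4

Derivation:
After 1 (prev): list=[6, 4, 5, 8, 2] cursor@6
After 2 (insert_after(36)): list=[6, 36, 4, 5, 8, 2] cursor@6
After 3 (insert_before(69)): list=[69, 6, 36, 4, 5, 8, 2] cursor@6
After 4 (prev): list=[69, 6, 36, 4, 5, 8, 2] cursor@69
After 5 (delete_current): list=[6, 36, 4, 5, 8, 2] cursor@6
After 6 (prev): list=[6, 36, 4, 5, 8, 2] cursor@6
After 7 (prev): list=[6, 36, 4, 5, 8, 2] cursor@6
After 8 (next): list=[6, 36, 4, 5, 8, 2] cursor@36
After 9 (delete_current): list=[6, 4, 5, 8, 2] cursor@4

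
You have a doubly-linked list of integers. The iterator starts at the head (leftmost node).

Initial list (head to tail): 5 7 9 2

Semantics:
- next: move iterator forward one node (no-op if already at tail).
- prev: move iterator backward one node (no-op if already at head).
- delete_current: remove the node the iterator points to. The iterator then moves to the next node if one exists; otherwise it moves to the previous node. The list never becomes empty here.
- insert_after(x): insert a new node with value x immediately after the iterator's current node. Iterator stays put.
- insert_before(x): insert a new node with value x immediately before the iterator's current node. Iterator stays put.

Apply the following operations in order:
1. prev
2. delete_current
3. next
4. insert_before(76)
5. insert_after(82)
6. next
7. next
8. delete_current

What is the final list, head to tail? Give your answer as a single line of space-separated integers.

Answer: 7 76 9 82

Derivation:
After 1 (prev): list=[5, 7, 9, 2] cursor@5
After 2 (delete_current): list=[7, 9, 2] cursor@7
After 3 (next): list=[7, 9, 2] cursor@9
After 4 (insert_before(76)): list=[7, 76, 9, 2] cursor@9
After 5 (insert_after(82)): list=[7, 76, 9, 82, 2] cursor@9
After 6 (next): list=[7, 76, 9, 82, 2] cursor@82
After 7 (next): list=[7, 76, 9, 82, 2] cursor@2
After 8 (delete_current): list=[7, 76, 9, 82] cursor@82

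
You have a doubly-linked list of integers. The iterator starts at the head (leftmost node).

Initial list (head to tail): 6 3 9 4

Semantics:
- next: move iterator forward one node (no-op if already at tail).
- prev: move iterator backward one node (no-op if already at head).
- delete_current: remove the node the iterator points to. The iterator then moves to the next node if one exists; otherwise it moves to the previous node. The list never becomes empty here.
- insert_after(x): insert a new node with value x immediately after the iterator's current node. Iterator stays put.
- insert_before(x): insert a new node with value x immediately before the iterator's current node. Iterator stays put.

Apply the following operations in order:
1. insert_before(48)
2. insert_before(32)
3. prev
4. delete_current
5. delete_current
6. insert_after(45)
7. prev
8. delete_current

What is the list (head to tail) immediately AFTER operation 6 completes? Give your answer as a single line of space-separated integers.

After 1 (insert_before(48)): list=[48, 6, 3, 9, 4] cursor@6
After 2 (insert_before(32)): list=[48, 32, 6, 3, 9, 4] cursor@6
After 3 (prev): list=[48, 32, 6, 3, 9, 4] cursor@32
After 4 (delete_current): list=[48, 6, 3, 9, 4] cursor@6
After 5 (delete_current): list=[48, 3, 9, 4] cursor@3
After 6 (insert_after(45)): list=[48, 3, 45, 9, 4] cursor@3

Answer: 48 3 45 9 4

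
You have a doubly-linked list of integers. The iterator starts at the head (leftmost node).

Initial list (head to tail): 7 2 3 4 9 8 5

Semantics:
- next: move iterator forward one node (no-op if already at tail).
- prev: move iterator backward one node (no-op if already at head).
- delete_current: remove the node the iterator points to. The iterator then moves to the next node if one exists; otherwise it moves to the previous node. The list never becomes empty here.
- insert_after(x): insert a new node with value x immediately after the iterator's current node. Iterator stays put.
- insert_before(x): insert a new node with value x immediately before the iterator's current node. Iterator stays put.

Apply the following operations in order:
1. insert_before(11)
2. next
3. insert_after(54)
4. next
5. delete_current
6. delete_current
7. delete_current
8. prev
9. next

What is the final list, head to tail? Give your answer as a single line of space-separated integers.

Answer: 11 7 2 9 8 5

Derivation:
After 1 (insert_before(11)): list=[11, 7, 2, 3, 4, 9, 8, 5] cursor@7
After 2 (next): list=[11, 7, 2, 3, 4, 9, 8, 5] cursor@2
After 3 (insert_after(54)): list=[11, 7, 2, 54, 3, 4, 9, 8, 5] cursor@2
After 4 (next): list=[11, 7, 2, 54, 3, 4, 9, 8, 5] cursor@54
After 5 (delete_current): list=[11, 7, 2, 3, 4, 9, 8, 5] cursor@3
After 6 (delete_current): list=[11, 7, 2, 4, 9, 8, 5] cursor@4
After 7 (delete_current): list=[11, 7, 2, 9, 8, 5] cursor@9
After 8 (prev): list=[11, 7, 2, 9, 8, 5] cursor@2
After 9 (next): list=[11, 7, 2, 9, 8, 5] cursor@9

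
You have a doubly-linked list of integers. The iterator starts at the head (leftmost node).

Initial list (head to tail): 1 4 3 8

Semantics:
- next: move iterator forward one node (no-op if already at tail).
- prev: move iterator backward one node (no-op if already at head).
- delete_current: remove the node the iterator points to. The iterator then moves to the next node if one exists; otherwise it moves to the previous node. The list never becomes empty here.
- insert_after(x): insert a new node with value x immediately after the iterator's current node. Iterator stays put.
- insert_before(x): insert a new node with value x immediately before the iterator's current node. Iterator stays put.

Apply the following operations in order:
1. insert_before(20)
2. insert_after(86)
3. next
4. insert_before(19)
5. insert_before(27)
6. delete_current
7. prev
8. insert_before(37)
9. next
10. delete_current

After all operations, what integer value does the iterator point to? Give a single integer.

After 1 (insert_before(20)): list=[20, 1, 4, 3, 8] cursor@1
After 2 (insert_after(86)): list=[20, 1, 86, 4, 3, 8] cursor@1
After 3 (next): list=[20, 1, 86, 4, 3, 8] cursor@86
After 4 (insert_before(19)): list=[20, 1, 19, 86, 4, 3, 8] cursor@86
After 5 (insert_before(27)): list=[20, 1, 19, 27, 86, 4, 3, 8] cursor@86
After 6 (delete_current): list=[20, 1, 19, 27, 4, 3, 8] cursor@4
After 7 (prev): list=[20, 1, 19, 27, 4, 3, 8] cursor@27
After 8 (insert_before(37)): list=[20, 1, 19, 37, 27, 4, 3, 8] cursor@27
After 9 (next): list=[20, 1, 19, 37, 27, 4, 3, 8] cursor@4
After 10 (delete_current): list=[20, 1, 19, 37, 27, 3, 8] cursor@3

Answer: 3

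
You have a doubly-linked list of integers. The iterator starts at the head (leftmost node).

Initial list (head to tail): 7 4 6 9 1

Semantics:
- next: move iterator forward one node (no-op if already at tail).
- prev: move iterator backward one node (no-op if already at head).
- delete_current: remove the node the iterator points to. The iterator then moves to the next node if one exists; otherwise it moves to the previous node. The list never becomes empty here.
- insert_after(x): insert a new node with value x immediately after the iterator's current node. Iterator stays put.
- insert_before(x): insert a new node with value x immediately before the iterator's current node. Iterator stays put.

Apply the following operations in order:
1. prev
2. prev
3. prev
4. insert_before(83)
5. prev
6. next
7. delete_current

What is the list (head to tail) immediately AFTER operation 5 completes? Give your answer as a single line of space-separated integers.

After 1 (prev): list=[7, 4, 6, 9, 1] cursor@7
After 2 (prev): list=[7, 4, 6, 9, 1] cursor@7
After 3 (prev): list=[7, 4, 6, 9, 1] cursor@7
After 4 (insert_before(83)): list=[83, 7, 4, 6, 9, 1] cursor@7
After 5 (prev): list=[83, 7, 4, 6, 9, 1] cursor@83

Answer: 83 7 4 6 9 1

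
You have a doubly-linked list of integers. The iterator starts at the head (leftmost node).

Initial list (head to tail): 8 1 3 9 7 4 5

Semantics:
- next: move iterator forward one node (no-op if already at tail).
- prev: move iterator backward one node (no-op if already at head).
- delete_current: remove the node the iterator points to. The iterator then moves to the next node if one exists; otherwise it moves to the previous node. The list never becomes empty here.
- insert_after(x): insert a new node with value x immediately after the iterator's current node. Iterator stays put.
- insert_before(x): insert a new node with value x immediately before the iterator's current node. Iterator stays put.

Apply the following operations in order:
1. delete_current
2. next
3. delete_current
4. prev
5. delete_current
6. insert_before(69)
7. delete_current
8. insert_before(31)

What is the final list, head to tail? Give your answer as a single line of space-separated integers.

After 1 (delete_current): list=[1, 3, 9, 7, 4, 5] cursor@1
After 2 (next): list=[1, 3, 9, 7, 4, 5] cursor@3
After 3 (delete_current): list=[1, 9, 7, 4, 5] cursor@9
After 4 (prev): list=[1, 9, 7, 4, 5] cursor@1
After 5 (delete_current): list=[9, 7, 4, 5] cursor@9
After 6 (insert_before(69)): list=[69, 9, 7, 4, 5] cursor@9
After 7 (delete_current): list=[69, 7, 4, 5] cursor@7
After 8 (insert_before(31)): list=[69, 31, 7, 4, 5] cursor@7

Answer: 69 31 7 4 5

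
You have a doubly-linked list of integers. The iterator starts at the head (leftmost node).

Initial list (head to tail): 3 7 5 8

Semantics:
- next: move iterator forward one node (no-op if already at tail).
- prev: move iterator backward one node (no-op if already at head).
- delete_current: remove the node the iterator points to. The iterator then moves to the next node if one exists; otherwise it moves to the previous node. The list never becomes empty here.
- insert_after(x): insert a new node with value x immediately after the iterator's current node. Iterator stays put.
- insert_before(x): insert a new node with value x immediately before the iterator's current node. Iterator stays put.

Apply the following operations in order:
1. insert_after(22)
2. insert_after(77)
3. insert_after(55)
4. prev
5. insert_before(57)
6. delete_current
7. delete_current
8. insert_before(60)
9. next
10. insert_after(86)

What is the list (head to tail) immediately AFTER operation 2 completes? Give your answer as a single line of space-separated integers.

After 1 (insert_after(22)): list=[3, 22, 7, 5, 8] cursor@3
After 2 (insert_after(77)): list=[3, 77, 22, 7, 5, 8] cursor@3

Answer: 3 77 22 7 5 8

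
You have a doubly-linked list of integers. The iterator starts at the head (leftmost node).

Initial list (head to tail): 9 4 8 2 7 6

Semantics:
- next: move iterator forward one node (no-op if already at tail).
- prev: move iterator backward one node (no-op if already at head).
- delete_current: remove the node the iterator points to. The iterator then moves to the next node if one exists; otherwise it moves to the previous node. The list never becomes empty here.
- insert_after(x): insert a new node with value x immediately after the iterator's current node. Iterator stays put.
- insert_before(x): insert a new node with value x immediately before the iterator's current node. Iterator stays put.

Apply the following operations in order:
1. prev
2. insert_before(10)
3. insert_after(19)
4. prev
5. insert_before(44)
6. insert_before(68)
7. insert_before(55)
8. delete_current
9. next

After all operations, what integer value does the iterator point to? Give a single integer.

Answer: 19

Derivation:
After 1 (prev): list=[9, 4, 8, 2, 7, 6] cursor@9
After 2 (insert_before(10)): list=[10, 9, 4, 8, 2, 7, 6] cursor@9
After 3 (insert_after(19)): list=[10, 9, 19, 4, 8, 2, 7, 6] cursor@9
After 4 (prev): list=[10, 9, 19, 4, 8, 2, 7, 6] cursor@10
After 5 (insert_before(44)): list=[44, 10, 9, 19, 4, 8, 2, 7, 6] cursor@10
After 6 (insert_before(68)): list=[44, 68, 10, 9, 19, 4, 8, 2, 7, 6] cursor@10
After 7 (insert_before(55)): list=[44, 68, 55, 10, 9, 19, 4, 8, 2, 7, 6] cursor@10
After 8 (delete_current): list=[44, 68, 55, 9, 19, 4, 8, 2, 7, 6] cursor@9
After 9 (next): list=[44, 68, 55, 9, 19, 4, 8, 2, 7, 6] cursor@19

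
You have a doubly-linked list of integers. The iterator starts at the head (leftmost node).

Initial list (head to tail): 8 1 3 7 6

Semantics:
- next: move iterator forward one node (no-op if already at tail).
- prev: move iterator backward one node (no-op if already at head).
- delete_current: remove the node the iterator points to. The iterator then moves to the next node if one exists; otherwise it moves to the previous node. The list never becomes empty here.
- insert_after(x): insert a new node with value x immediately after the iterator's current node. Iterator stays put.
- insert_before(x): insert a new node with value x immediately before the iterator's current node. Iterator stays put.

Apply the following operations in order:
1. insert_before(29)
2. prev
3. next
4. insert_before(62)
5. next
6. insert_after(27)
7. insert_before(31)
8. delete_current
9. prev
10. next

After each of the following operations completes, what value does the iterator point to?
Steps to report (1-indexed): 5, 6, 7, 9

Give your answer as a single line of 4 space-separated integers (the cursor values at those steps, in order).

Answer: 1 1 1 31

Derivation:
After 1 (insert_before(29)): list=[29, 8, 1, 3, 7, 6] cursor@8
After 2 (prev): list=[29, 8, 1, 3, 7, 6] cursor@29
After 3 (next): list=[29, 8, 1, 3, 7, 6] cursor@8
After 4 (insert_before(62)): list=[29, 62, 8, 1, 3, 7, 6] cursor@8
After 5 (next): list=[29, 62, 8, 1, 3, 7, 6] cursor@1
After 6 (insert_after(27)): list=[29, 62, 8, 1, 27, 3, 7, 6] cursor@1
After 7 (insert_before(31)): list=[29, 62, 8, 31, 1, 27, 3, 7, 6] cursor@1
After 8 (delete_current): list=[29, 62, 8, 31, 27, 3, 7, 6] cursor@27
After 9 (prev): list=[29, 62, 8, 31, 27, 3, 7, 6] cursor@31
After 10 (next): list=[29, 62, 8, 31, 27, 3, 7, 6] cursor@27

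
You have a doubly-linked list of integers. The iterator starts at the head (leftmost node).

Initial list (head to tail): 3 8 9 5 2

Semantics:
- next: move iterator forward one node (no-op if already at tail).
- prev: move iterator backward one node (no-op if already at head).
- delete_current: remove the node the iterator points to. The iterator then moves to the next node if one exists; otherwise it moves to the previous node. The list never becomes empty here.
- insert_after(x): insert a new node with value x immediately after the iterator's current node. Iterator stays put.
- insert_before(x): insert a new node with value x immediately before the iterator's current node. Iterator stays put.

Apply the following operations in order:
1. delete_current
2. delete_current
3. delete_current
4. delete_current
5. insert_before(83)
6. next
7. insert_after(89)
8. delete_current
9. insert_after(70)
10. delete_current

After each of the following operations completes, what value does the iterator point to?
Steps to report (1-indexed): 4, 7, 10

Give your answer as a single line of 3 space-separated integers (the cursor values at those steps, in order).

After 1 (delete_current): list=[8, 9, 5, 2] cursor@8
After 2 (delete_current): list=[9, 5, 2] cursor@9
After 3 (delete_current): list=[5, 2] cursor@5
After 4 (delete_current): list=[2] cursor@2
After 5 (insert_before(83)): list=[83, 2] cursor@2
After 6 (next): list=[83, 2] cursor@2
After 7 (insert_after(89)): list=[83, 2, 89] cursor@2
After 8 (delete_current): list=[83, 89] cursor@89
After 9 (insert_after(70)): list=[83, 89, 70] cursor@89
After 10 (delete_current): list=[83, 70] cursor@70

Answer: 2 2 70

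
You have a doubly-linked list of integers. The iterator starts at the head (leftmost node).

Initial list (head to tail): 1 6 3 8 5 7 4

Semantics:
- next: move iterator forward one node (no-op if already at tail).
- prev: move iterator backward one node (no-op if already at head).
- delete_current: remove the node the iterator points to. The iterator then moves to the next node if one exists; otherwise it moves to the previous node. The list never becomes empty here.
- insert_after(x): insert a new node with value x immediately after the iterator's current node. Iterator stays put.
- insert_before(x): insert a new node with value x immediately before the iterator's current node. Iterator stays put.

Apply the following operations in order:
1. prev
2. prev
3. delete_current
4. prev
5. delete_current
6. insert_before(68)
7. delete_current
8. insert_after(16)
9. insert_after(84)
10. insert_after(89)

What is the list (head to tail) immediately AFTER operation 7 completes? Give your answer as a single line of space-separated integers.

After 1 (prev): list=[1, 6, 3, 8, 5, 7, 4] cursor@1
After 2 (prev): list=[1, 6, 3, 8, 5, 7, 4] cursor@1
After 3 (delete_current): list=[6, 3, 8, 5, 7, 4] cursor@6
After 4 (prev): list=[6, 3, 8, 5, 7, 4] cursor@6
After 5 (delete_current): list=[3, 8, 5, 7, 4] cursor@3
After 6 (insert_before(68)): list=[68, 3, 8, 5, 7, 4] cursor@3
After 7 (delete_current): list=[68, 8, 5, 7, 4] cursor@8

Answer: 68 8 5 7 4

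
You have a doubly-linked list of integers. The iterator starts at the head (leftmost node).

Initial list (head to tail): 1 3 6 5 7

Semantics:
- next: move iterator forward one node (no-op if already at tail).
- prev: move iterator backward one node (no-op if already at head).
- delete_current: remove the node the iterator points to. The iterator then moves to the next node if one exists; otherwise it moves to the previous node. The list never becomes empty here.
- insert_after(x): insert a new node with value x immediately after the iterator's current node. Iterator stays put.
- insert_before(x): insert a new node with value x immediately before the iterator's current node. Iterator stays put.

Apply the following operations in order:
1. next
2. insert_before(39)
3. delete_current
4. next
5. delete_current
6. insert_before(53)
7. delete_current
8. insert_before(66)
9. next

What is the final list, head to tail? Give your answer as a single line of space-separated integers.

After 1 (next): list=[1, 3, 6, 5, 7] cursor@3
After 2 (insert_before(39)): list=[1, 39, 3, 6, 5, 7] cursor@3
After 3 (delete_current): list=[1, 39, 6, 5, 7] cursor@6
After 4 (next): list=[1, 39, 6, 5, 7] cursor@5
After 5 (delete_current): list=[1, 39, 6, 7] cursor@7
After 6 (insert_before(53)): list=[1, 39, 6, 53, 7] cursor@7
After 7 (delete_current): list=[1, 39, 6, 53] cursor@53
After 8 (insert_before(66)): list=[1, 39, 6, 66, 53] cursor@53
After 9 (next): list=[1, 39, 6, 66, 53] cursor@53

Answer: 1 39 6 66 53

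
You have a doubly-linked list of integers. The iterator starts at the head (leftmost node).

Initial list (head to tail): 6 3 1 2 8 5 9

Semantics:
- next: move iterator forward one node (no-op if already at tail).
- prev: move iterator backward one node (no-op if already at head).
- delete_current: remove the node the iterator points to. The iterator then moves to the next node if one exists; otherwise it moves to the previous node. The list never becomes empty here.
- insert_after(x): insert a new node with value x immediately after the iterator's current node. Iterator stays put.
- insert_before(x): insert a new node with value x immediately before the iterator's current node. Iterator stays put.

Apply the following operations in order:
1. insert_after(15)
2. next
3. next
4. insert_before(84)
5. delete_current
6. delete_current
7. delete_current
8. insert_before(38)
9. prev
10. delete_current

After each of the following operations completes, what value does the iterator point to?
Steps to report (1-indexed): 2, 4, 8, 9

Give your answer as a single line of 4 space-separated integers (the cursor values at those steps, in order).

Answer: 15 3 8 38

Derivation:
After 1 (insert_after(15)): list=[6, 15, 3, 1, 2, 8, 5, 9] cursor@6
After 2 (next): list=[6, 15, 3, 1, 2, 8, 5, 9] cursor@15
After 3 (next): list=[6, 15, 3, 1, 2, 8, 5, 9] cursor@3
After 4 (insert_before(84)): list=[6, 15, 84, 3, 1, 2, 8, 5, 9] cursor@3
After 5 (delete_current): list=[6, 15, 84, 1, 2, 8, 5, 9] cursor@1
After 6 (delete_current): list=[6, 15, 84, 2, 8, 5, 9] cursor@2
After 7 (delete_current): list=[6, 15, 84, 8, 5, 9] cursor@8
After 8 (insert_before(38)): list=[6, 15, 84, 38, 8, 5, 9] cursor@8
After 9 (prev): list=[6, 15, 84, 38, 8, 5, 9] cursor@38
After 10 (delete_current): list=[6, 15, 84, 8, 5, 9] cursor@8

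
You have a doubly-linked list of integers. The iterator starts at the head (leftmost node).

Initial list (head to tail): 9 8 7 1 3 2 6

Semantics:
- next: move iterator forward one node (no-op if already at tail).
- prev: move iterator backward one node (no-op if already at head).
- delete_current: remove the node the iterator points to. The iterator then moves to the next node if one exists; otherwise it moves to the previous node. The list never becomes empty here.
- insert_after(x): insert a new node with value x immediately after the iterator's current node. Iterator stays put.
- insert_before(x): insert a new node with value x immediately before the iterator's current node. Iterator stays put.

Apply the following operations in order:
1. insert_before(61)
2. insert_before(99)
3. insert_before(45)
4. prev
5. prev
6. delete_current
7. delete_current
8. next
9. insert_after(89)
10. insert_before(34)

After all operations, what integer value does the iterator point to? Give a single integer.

Answer: 8

Derivation:
After 1 (insert_before(61)): list=[61, 9, 8, 7, 1, 3, 2, 6] cursor@9
After 2 (insert_before(99)): list=[61, 99, 9, 8, 7, 1, 3, 2, 6] cursor@9
After 3 (insert_before(45)): list=[61, 99, 45, 9, 8, 7, 1, 3, 2, 6] cursor@9
After 4 (prev): list=[61, 99, 45, 9, 8, 7, 1, 3, 2, 6] cursor@45
After 5 (prev): list=[61, 99, 45, 9, 8, 7, 1, 3, 2, 6] cursor@99
After 6 (delete_current): list=[61, 45, 9, 8, 7, 1, 3, 2, 6] cursor@45
After 7 (delete_current): list=[61, 9, 8, 7, 1, 3, 2, 6] cursor@9
After 8 (next): list=[61, 9, 8, 7, 1, 3, 2, 6] cursor@8
After 9 (insert_after(89)): list=[61, 9, 8, 89, 7, 1, 3, 2, 6] cursor@8
After 10 (insert_before(34)): list=[61, 9, 34, 8, 89, 7, 1, 3, 2, 6] cursor@8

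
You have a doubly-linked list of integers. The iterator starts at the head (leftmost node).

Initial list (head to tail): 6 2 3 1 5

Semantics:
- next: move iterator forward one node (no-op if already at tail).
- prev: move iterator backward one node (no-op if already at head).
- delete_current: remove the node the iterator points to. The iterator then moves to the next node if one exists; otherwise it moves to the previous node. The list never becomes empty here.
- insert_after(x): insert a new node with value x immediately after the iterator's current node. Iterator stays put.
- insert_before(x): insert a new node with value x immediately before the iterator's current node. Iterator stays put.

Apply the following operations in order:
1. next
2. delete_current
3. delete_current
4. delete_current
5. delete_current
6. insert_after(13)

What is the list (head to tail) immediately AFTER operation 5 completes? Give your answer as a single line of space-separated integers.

After 1 (next): list=[6, 2, 3, 1, 5] cursor@2
After 2 (delete_current): list=[6, 3, 1, 5] cursor@3
After 3 (delete_current): list=[6, 1, 5] cursor@1
After 4 (delete_current): list=[6, 5] cursor@5
After 5 (delete_current): list=[6] cursor@6

Answer: 6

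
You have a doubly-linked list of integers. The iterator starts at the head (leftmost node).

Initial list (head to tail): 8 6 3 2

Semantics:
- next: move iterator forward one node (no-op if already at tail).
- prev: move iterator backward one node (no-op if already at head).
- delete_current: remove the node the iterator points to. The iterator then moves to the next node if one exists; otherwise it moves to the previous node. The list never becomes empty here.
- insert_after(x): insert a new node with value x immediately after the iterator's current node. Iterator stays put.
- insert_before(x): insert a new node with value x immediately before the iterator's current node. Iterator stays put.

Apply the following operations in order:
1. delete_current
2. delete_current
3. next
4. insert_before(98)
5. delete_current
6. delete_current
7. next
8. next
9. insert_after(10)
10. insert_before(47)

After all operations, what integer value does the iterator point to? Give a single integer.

After 1 (delete_current): list=[6, 3, 2] cursor@6
After 2 (delete_current): list=[3, 2] cursor@3
After 3 (next): list=[3, 2] cursor@2
After 4 (insert_before(98)): list=[3, 98, 2] cursor@2
After 5 (delete_current): list=[3, 98] cursor@98
After 6 (delete_current): list=[3] cursor@3
After 7 (next): list=[3] cursor@3
After 8 (next): list=[3] cursor@3
After 9 (insert_after(10)): list=[3, 10] cursor@3
After 10 (insert_before(47)): list=[47, 3, 10] cursor@3

Answer: 3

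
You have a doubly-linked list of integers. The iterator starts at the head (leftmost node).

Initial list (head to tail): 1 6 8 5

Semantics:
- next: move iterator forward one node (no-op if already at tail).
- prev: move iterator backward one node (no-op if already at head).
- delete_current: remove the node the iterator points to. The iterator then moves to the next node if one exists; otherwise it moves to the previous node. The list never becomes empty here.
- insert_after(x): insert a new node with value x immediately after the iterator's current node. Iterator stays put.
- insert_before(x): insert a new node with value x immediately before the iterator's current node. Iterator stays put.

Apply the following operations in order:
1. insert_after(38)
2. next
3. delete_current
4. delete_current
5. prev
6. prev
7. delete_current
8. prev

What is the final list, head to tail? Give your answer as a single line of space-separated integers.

Answer: 8 5

Derivation:
After 1 (insert_after(38)): list=[1, 38, 6, 8, 5] cursor@1
After 2 (next): list=[1, 38, 6, 8, 5] cursor@38
After 3 (delete_current): list=[1, 6, 8, 5] cursor@6
After 4 (delete_current): list=[1, 8, 5] cursor@8
After 5 (prev): list=[1, 8, 5] cursor@1
After 6 (prev): list=[1, 8, 5] cursor@1
After 7 (delete_current): list=[8, 5] cursor@8
After 8 (prev): list=[8, 5] cursor@8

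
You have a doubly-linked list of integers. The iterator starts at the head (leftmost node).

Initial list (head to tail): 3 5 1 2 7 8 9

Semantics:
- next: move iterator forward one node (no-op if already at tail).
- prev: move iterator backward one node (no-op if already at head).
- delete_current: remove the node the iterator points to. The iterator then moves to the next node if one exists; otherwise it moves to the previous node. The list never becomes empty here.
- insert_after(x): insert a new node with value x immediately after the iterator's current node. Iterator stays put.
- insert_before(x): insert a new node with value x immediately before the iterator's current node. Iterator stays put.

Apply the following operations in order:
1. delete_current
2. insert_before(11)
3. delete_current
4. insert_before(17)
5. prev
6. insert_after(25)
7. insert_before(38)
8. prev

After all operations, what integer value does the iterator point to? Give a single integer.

Answer: 38

Derivation:
After 1 (delete_current): list=[5, 1, 2, 7, 8, 9] cursor@5
After 2 (insert_before(11)): list=[11, 5, 1, 2, 7, 8, 9] cursor@5
After 3 (delete_current): list=[11, 1, 2, 7, 8, 9] cursor@1
After 4 (insert_before(17)): list=[11, 17, 1, 2, 7, 8, 9] cursor@1
After 5 (prev): list=[11, 17, 1, 2, 7, 8, 9] cursor@17
After 6 (insert_after(25)): list=[11, 17, 25, 1, 2, 7, 8, 9] cursor@17
After 7 (insert_before(38)): list=[11, 38, 17, 25, 1, 2, 7, 8, 9] cursor@17
After 8 (prev): list=[11, 38, 17, 25, 1, 2, 7, 8, 9] cursor@38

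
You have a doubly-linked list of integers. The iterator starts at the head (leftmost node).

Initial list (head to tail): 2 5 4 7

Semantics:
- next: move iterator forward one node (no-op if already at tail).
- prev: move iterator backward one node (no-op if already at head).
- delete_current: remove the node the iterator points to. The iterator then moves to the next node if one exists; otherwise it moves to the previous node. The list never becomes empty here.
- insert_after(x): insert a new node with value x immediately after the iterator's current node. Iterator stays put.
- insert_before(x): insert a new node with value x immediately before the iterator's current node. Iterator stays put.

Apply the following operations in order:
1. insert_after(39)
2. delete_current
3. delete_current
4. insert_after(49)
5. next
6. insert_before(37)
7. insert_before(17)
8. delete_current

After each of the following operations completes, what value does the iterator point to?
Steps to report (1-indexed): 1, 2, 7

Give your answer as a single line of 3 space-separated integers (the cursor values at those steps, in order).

After 1 (insert_after(39)): list=[2, 39, 5, 4, 7] cursor@2
After 2 (delete_current): list=[39, 5, 4, 7] cursor@39
After 3 (delete_current): list=[5, 4, 7] cursor@5
After 4 (insert_after(49)): list=[5, 49, 4, 7] cursor@5
After 5 (next): list=[5, 49, 4, 7] cursor@49
After 6 (insert_before(37)): list=[5, 37, 49, 4, 7] cursor@49
After 7 (insert_before(17)): list=[5, 37, 17, 49, 4, 7] cursor@49
After 8 (delete_current): list=[5, 37, 17, 4, 7] cursor@4

Answer: 2 39 49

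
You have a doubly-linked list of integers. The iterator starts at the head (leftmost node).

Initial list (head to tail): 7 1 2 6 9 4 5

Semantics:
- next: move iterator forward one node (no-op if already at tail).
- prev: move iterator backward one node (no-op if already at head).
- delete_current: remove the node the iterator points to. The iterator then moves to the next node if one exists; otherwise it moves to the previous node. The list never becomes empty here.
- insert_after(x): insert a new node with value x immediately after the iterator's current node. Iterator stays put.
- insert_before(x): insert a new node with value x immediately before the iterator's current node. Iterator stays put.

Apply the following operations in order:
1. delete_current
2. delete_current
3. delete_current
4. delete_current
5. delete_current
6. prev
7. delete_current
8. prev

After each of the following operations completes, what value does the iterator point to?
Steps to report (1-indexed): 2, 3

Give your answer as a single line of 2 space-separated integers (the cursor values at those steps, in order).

Answer: 2 6

Derivation:
After 1 (delete_current): list=[1, 2, 6, 9, 4, 5] cursor@1
After 2 (delete_current): list=[2, 6, 9, 4, 5] cursor@2
After 3 (delete_current): list=[6, 9, 4, 5] cursor@6
After 4 (delete_current): list=[9, 4, 5] cursor@9
After 5 (delete_current): list=[4, 5] cursor@4
After 6 (prev): list=[4, 5] cursor@4
After 7 (delete_current): list=[5] cursor@5
After 8 (prev): list=[5] cursor@5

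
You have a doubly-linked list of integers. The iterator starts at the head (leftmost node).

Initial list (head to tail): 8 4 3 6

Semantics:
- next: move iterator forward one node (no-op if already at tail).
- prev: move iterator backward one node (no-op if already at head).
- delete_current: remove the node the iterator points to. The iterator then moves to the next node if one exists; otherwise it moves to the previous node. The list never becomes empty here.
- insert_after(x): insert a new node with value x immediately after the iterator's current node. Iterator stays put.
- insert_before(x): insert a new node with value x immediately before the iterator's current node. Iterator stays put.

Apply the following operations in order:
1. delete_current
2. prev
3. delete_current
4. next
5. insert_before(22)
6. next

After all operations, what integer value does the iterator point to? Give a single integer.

After 1 (delete_current): list=[4, 3, 6] cursor@4
After 2 (prev): list=[4, 3, 6] cursor@4
After 3 (delete_current): list=[3, 6] cursor@3
After 4 (next): list=[3, 6] cursor@6
After 5 (insert_before(22)): list=[3, 22, 6] cursor@6
After 6 (next): list=[3, 22, 6] cursor@6

Answer: 6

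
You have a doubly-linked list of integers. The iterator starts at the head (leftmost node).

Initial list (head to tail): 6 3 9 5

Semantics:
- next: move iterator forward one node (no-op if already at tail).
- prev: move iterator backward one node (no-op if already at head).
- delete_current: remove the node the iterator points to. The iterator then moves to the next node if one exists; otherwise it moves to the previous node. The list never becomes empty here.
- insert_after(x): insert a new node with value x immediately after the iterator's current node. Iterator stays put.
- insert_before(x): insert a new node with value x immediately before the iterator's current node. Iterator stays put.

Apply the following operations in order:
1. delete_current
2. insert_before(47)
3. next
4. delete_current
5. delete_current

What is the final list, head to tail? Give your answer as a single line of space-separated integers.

After 1 (delete_current): list=[3, 9, 5] cursor@3
After 2 (insert_before(47)): list=[47, 3, 9, 5] cursor@3
After 3 (next): list=[47, 3, 9, 5] cursor@9
After 4 (delete_current): list=[47, 3, 5] cursor@5
After 5 (delete_current): list=[47, 3] cursor@3

Answer: 47 3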